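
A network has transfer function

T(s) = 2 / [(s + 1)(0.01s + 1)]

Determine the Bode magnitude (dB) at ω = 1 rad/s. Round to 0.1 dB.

At ω = 1 rad/s:
pole (1 + j1·1) = 1 + j1 → |·| ≈ 1.4142, ∠ ≈ 45.00°
pole (1 + j1·0.01) = 1 + j0.01 → |·| ≈ 1, ∠ ≈ 0.57°
|T| = 2 · 1 / (1.4142 · 1) ≈ 1.4142
Gain = 20 log₁₀(1.4142) ≈ 3.01 dB

3.0 dB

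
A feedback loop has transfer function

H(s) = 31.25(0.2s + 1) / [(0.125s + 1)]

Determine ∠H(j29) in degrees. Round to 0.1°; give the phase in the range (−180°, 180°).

5.6°

At ω = 29 rad/s:
zero (1 + j29·0.2) = 1 + j5.8 → |·| ≈ 5.8856, ∠ ≈ 80.22°
pole (1 + j29·0.125) = 1 + j3.625 → |·| ≈ 3.7604, ∠ ≈ 74.58°
∠H = (80.22°) − (74.58°) = 5.64°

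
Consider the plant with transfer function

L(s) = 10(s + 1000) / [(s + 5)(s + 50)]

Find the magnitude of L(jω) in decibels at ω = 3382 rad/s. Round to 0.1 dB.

At s = jω = j3382:
zero (s+1000): 1000 + j3382 → |·| = √(1000²+3382²) = √12437924 ≈ 3526.7, ∠ = arctan(3382/1000) ≈ 73.53°
pole (s+5): 5 + j3382 → |·| = √(5²+3382²) = √11437949 ≈ 3382, ∠ = arctan(3382/5) ≈ 89.92°
pole (s+50): 50 + j3382 → |·| = √(50²+3382²) = √11440424 ≈ 3382.4, ∠ = arctan(3382/50) ≈ 89.15°
|L| = 10 · 3526.7 / 1.1439e+07 ≈ 0.003083
Gain = 20 log₁₀(0.003083) ≈ -50.22 dB

-50.2 dB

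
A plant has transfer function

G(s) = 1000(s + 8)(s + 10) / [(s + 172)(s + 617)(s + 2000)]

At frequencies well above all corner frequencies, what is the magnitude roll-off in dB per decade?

Each pole contributes −20 dB/decade at high frequency; each zero contributes +20 dB/decade.
Net: 2 zero(s) − 3 pole(s) → -20 dB/decade.

-20 dB/decade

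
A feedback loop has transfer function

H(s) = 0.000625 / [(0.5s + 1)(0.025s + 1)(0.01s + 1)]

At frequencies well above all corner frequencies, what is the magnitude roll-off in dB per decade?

Each pole contributes −20 dB/decade at high frequency; each zero contributes +20 dB/decade.
Net: 0 zero(s) − 3 pole(s) → -60 dB/decade.

-60 dB/decade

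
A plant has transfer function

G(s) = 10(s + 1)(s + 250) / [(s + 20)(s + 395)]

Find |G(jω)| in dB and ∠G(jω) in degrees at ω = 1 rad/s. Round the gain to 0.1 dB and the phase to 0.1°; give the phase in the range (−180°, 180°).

At s = jω = j1:
zero (s+1): 1 + j1 → |·| = √(1²+1²) = √2 ≈ 1.4142, ∠ = arctan(1/1) ≈ 45.00°
zero (s+250): 250 + j1 → |·| = √(250²+1²) = √62501 ≈ 250, ∠ = arctan(1/250) ≈ 0.23°
pole (s+20): 20 + j1 → |·| = √(20²+1²) = √401 ≈ 20.025, ∠ = arctan(1/20) ≈ 2.86°
pole (s+395): 395 + j1 → |·| = √(395²+1²) = √156026 ≈ 395, ∠ = arctan(1/395) ≈ 0.15°
|G| = 10 · 353.55 / 7909.9 ≈ 0.44697
Gain = 20 log₁₀(0.44697) ≈ -6.99 dB
∠G = 45.23° − 3.01° = 42.22°

-7.0 dB, 42.2°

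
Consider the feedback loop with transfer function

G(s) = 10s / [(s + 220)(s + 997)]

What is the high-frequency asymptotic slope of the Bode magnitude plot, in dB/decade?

Each pole contributes −20 dB/decade at high frequency; each zero contributes +20 dB/decade.
Net: 1 zero(s) − 2 pole(s) → -20 dB/decade.

-20 dB/decade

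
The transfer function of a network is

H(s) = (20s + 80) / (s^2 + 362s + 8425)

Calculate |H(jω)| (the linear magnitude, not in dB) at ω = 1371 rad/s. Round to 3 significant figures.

Substitute s = j1371:
Numerator: 20(j1371) + 80 = 80 + j27420
Denominator: (j1371)^2 + 362(j1371) + 8425 = -1871216 + j496302
|N| = √(80² + 27420²) ≈ 27420, ∠N ≈ 89.83°
|D| = √(1871216² + 496302²) ≈ 1.9359e+06, ∠D ≈ 165.15°
|H| = 27420 / 1.9359e+06 ≈ 0.014164

0.0142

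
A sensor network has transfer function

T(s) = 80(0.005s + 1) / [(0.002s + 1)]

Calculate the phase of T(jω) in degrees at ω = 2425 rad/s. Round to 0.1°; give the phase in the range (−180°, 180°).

At ω = 2425 rad/s:
zero (1 + j2425·0.005) = 1 + j12.125 → |·| ≈ 12.166, ∠ ≈ 85.29°
pole (1 + j2425·0.002) = 1 + j4.85 → |·| ≈ 4.952, ∠ ≈ 78.35°
∠T = (85.29°) − (78.35°) = 6.94°

6.9°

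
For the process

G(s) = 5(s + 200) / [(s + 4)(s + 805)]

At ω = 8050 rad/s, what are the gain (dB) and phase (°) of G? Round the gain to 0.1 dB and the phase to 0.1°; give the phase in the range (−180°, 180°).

At s = jω = j8050:
zero (s+200): 200 + j8050 → |·| = √(200²+8050²) = √64842500 ≈ 8052.5, ∠ = arctan(8050/200) ≈ 88.58°
pole (s+4): 4 + j8050 → |·| = √(4²+8050²) = √64802516 ≈ 8050, ∠ = arctan(8050/4) ≈ 89.97°
pole (s+805): 805 + j8050 → |·| = √(805²+8050²) = √65450525 ≈ 8090.1, ∠ = arctan(8050/805) ≈ 84.29°
|G| = 5 · 8052.5 / 6.5125e+07 ≈ 0.00061823
Gain = 20 log₁₀(0.00061823) ≈ -64.18 dB
∠G = 88.58° − 174.26° = -85.68°

-64.2 dB, -85.7°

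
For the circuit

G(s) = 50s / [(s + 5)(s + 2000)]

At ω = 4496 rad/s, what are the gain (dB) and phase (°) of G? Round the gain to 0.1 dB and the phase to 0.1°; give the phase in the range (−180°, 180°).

-39.9 dB, -66.0°

At s = jω = j4496:
zero at origin: s = j4496 → |·| = 4496, ∠ = 90.00°
pole (s+5): 5 + j4496 → |·| = √(5²+4496²) = √20214041 ≈ 4496, ∠ = arctan(4496/5) ≈ 89.94°
pole (s+2000): 2000 + j4496 → |·| = √(2000²+4496²) = √24214016 ≈ 4920.8, ∠ = arctan(4496/2000) ≈ 66.02°
|G| = 50 · 4496 / 2.2124e+07 ≈ 0.010161
Gain = 20 log₁₀(0.010161) ≈ -39.86 dB
∠G = 90.00° − 155.96° = -65.96°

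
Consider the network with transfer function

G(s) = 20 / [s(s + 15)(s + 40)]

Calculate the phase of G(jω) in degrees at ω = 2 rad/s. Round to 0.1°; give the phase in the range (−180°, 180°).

-100.5°

At s = jω = j2:
pole (s+15): 15 + j2 → |·| = √(15²+2²) = √229 ≈ 15.133, ∠ = arctan(2/15) ≈ 7.59°
pole (s+40): 40 + j2 → |·| = √(40²+2²) = √1604 ≈ 40.05, ∠ = arctan(2/40) ≈ 2.86°
pole at origin: |s| = 2, ∠ = 90.00° (in denominator)
∠G = 0.00° − 100.45° = -100.45°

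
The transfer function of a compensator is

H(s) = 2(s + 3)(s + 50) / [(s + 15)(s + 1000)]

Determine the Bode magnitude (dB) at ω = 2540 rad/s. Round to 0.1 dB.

At s = jω = j2540:
zero (s+3): 3 + j2540 → |·| = √(3²+2540²) = √6451609 ≈ 2540, ∠ = arctan(2540/3) ≈ 89.93°
zero (s+50): 50 + j2540 → |·| = √(50²+2540²) = √6454100 ≈ 2540.5, ∠ = arctan(2540/50) ≈ 88.87°
pole (s+15): 15 + j2540 → |·| = √(15²+2540²) = √6451825 ≈ 2540, ∠ = arctan(2540/15) ≈ 89.66°
pole (s+1000): 1000 + j2540 → |·| = √(1000²+2540²) = √7451600 ≈ 2729.8, ∠ = arctan(2540/1000) ≈ 68.51°
|H| = 2 · 6.4529e+06 / 6.9337e+06 ≈ 1.8613
Gain = 20 log₁₀(1.8613) ≈ 5.40 dB

5.4 dB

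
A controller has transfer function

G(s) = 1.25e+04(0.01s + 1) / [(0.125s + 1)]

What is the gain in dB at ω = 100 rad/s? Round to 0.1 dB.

At ω = 100 rad/s:
zero (1 + j100·0.01) = 1 + j1 → |·| ≈ 1.4142, ∠ ≈ 45.00°
pole (1 + j100·0.125) = 1 + j12.5 → |·| ≈ 12.54, ∠ ≈ 85.43°
|G| = 1.25e+04 · 1.4142 / (12.54) ≈ 1409.7
Gain = 20 log₁₀(1409.7) ≈ 62.98 dB

63.0 dB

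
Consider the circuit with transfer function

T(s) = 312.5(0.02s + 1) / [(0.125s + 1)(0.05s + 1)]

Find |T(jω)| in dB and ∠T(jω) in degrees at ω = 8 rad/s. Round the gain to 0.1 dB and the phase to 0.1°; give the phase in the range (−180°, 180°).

46.4 dB, -57.7°

At ω = 8 rad/s:
zero (1 + j8·0.02) = 1 + j0.16 → |·| ≈ 1.0127, ∠ ≈ 9.09°
pole (1 + j8·0.125) = 1 + j1 → |·| ≈ 1.4142, ∠ ≈ 45.00°
pole (1 + j8·0.05) = 1 + j0.4 → |·| ≈ 1.077, ∠ ≈ 21.80°
|T| = 312.5 · 1.0127 / (1.4142 · 1.077) ≈ 207.78
Gain = 20 log₁₀(207.78) ≈ 46.35 dB
∠T = (9.09°) − (45.00° + 21.80°) = -57.71°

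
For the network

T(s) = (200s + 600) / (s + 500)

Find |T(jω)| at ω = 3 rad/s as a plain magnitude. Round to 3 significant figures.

1.70

Substitute s = j3:
Numerator: 200(j3) + 600 = 600 + j600
Denominator: (j3) + 500 = 500 + j3
|N| = √(600² + 600²) ≈ 848.53, ∠N ≈ 45.00°
|D| = √(500² + 3²) ≈ 500.01, ∠D ≈ 0.34°
|T| = 848.53 / 500.01 ≈ 1.697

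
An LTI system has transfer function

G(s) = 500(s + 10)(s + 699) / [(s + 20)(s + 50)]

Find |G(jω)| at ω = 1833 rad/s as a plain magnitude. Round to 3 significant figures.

535

At s = jω = j1833:
zero (s+10): 10 + j1833 → |·| = √(10²+1833²) = √3359989 ≈ 1833, ∠ = arctan(1833/10) ≈ 89.69°
zero (s+699): 699 + j1833 → |·| = √(699²+1833²) = √3848490 ≈ 1961.8, ∠ = arctan(1833/699) ≈ 69.13°
pole (s+20): 20 + j1833 → |·| = √(20²+1833²) = √3360289 ≈ 1833.1, ∠ = arctan(1833/20) ≈ 89.37°
pole (s+50): 50 + j1833 → |·| = √(50²+1833²) = √3362389 ≈ 1833.7, ∠ = arctan(1833/50) ≈ 88.44°
|G| = 500 · 3.596e+06 / 3.3614e+06 ≈ 534.9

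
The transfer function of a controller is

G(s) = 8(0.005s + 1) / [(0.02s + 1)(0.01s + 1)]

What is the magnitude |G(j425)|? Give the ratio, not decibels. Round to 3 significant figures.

At ω = 425 rad/s:
zero (1 + j425·0.005) = 1 + j2.125 → |·| ≈ 2.3485, ∠ ≈ 64.80°
pole (1 + j425·0.02) = 1 + j8.5 → |·| ≈ 8.5586, ∠ ≈ 83.29°
pole (1 + j425·0.01) = 1 + j4.25 → |·| ≈ 4.3661, ∠ ≈ 76.76°
|G| = 8 · 2.3485 / (8.5586 · 4.3661) ≈ 0.50279

0.503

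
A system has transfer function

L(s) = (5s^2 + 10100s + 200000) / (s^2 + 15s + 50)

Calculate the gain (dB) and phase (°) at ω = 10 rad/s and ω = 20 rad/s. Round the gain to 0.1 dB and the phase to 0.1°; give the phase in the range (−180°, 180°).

ω = 10: 63.0 dB, -81.6°; ω = 20: 55.8 dB, -93.8°

Substitute s = j10:
Numerator: 5(j10)^2 + 10100(j10) + 200000 = 199500 + j101000
Denominator: (j10)^2 + 15(j10) + 50 = -50 + j150
|N| = √(199500² + 101000²) ≈ 2.2361e+05, ∠N ≈ 26.85°
|D| = √(50² + 150²) ≈ 158.11, ∠D ≈ 108.43°
|L| = 2.2361e+05 / 158.11 ≈ 1414.3
Gain = 20 log₁₀(1414.3) ≈ 63.01 dB
∠L = 26.85° − 108.43° = -81.58°

Substitute s = j20:
Numerator: 5(j20)^2 + 10100(j20) + 200000 = 198000 + j202000
Denominator: (j20)^2 + 15(j20) + 50 = -350 + j300
|N| = √(198000² + 202000²) ≈ 2.8286e+05, ∠N ≈ 45.57°
|D| = √(350² + 300²) ≈ 460.98, ∠D ≈ 139.40°
|L| = 2.8286e+05 / 460.98 ≈ 613.61
Gain = 20 log₁₀(613.61) ≈ 55.76 dB
∠L = 45.57° − 139.40° = -93.83°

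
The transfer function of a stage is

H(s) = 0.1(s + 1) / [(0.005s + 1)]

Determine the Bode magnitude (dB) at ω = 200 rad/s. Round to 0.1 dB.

At ω = 200 rad/s:
zero (1 + j200·1) = 1 + j200 → |·| ≈ 200, ∠ ≈ 89.71°
pole (1 + j200·0.005) = 1 + j1 → |·| ≈ 1.4142, ∠ ≈ 45.00°
|H| = 0.1 · 200 / (1.4142) ≈ 14.142
Gain = 20 log₁₀(14.142) ≈ 23.01 dB

23.0 dB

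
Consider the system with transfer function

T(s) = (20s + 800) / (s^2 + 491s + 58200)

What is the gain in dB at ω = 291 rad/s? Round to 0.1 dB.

-27.9 dB

Substitute s = j291:
Numerator: 20(j291) + 800 = 800 + j5820
Denominator: (j291)^2 + 491(j291) + 58200 = -26481 + j142881
|N| = √(800² + 5820²) ≈ 5874.7, ∠N ≈ 82.17°
|D| = √(26481² + 142881²) ≈ 1.4531e+05, ∠D ≈ 100.50°
|T| = 5874.7 / 1.4531e+05 ≈ 0.040429
Gain = 20 log₁₀(0.040429) ≈ -27.87 dB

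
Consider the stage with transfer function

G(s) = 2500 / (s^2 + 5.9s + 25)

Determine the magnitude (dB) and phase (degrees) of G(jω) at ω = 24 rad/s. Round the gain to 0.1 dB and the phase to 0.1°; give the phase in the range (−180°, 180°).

12.9 dB, -165.6°

At s = jω = j24:
quadratic: (j24)² + 5.9·j24 + 25 = -551 + j141.6 → |·| ≈ 568.9, ∠ ≈ 165.59°
|G| = 2500 / 568.9 ≈ 4.3944
Gain = 20 log₁₀(4.3944) ≈ 12.86 dB
∠G = 0.00° − 165.59° = -165.59°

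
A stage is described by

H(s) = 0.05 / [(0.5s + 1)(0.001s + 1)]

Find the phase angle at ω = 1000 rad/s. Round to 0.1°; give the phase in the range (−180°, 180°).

-134.9°

At ω = 1000 rad/s:
pole (1 + j1000·0.5) = 1 + j500 → |·| ≈ 500, ∠ ≈ 89.89°
pole (1 + j1000·0.001) = 1 + j1 → |·| ≈ 1.4142, ∠ ≈ 45.00°
∠H = (0°) − (89.89° + 45.00°) = -134.89°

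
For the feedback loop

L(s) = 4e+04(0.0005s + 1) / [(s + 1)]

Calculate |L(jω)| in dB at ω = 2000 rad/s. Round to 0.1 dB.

At ω = 2000 rad/s:
zero (1 + j2000·0.0005) = 1 + j1 → |·| ≈ 1.4142, ∠ ≈ 45.00°
pole (1 + j2000·1) = 1 + j2000 → |·| ≈ 2000, ∠ ≈ 89.97°
|L| = 4e+04 · 1.4142 / (2000) ≈ 28.284
Gain = 20 log₁₀(28.284) ≈ 29.03 dB

29.0 dB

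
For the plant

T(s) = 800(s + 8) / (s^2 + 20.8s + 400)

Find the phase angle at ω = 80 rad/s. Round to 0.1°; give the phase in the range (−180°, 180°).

At s = jω = j80:
zero (s+8): 8 + j80 → |·| = √(8²+80²) = √6464 ≈ 80.399, ∠ = arctan(80/8) ≈ 84.29°
quadratic: (j80)² + 20.8·j80 + 400 = -6000 + j1664 → |·| ≈ 6226.5, ∠ ≈ 164.50°
∠T = 84.29° − 164.50° = -80.21°

-80.2°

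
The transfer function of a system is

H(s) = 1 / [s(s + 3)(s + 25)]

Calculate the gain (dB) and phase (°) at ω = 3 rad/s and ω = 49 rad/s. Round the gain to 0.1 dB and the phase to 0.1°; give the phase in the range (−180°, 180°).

ω = 3: -50.1 dB, -141.8°; ω = 49: -102.4 dB, 120.5°

At s = jω = j3:
pole (s+3): 3 + j3 → |·| = √(3²+3²) = √18 ≈ 4.2426, ∠ = arctan(3/3) ≈ 45.00°
pole (s+25): 25 + j3 → |·| = √(25²+3²) = √634 ≈ 25.179, ∠ = arctan(3/25) ≈ 6.84°
pole at origin: |s| = 3, ∠ = 90.00° (in denominator)
|H| = 1 / 320.47 ≈ 0.0031204
Gain = 20 log₁₀(0.0031204) ≈ -50.12 dB
∠H = 0.00° − 141.84° = -141.84°

At s = jω = j49:
pole (s+3): 3 + j49 → |·| = √(3²+49²) = √2410 ≈ 49.092, ∠ = arctan(49/3) ≈ 86.50°
pole (s+25): 25 + j49 → |·| = √(25²+49²) = √3026 ≈ 55.009, ∠ = arctan(49/25) ≈ 62.97°
pole at origin: |s| = 49, ∠ = 90.00° (in denominator)
|H| = 1 / 1.3232e+05 ≈ 7.5574e-06
Gain = 20 log₁₀(7.5574e-06) ≈ -102.43 dB
∠H = 0.00° − 239.47° = -239.47° ≡ 120.53° (principal value)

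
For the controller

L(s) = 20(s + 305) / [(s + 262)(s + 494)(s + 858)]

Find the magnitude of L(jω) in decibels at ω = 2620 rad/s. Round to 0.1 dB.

At s = jω = j2620:
zero (s+305): 305 + j2620 → |·| = √(305²+2620²) = √6957425 ≈ 2637.7, ∠ = arctan(2620/305) ≈ 83.36°
pole (s+262): 262 + j2620 → |·| = √(262²+2620²) = √6933044 ≈ 2633.1, ∠ = arctan(2620/262) ≈ 84.29°
pole (s+494): 494 + j2620 → |·| = √(494²+2620²) = √7108436 ≈ 2666.2, ∠ = arctan(2620/494) ≈ 79.32°
pole (s+858): 858 + j2620 → |·| = √(858²+2620²) = √7600564 ≈ 2756.9, ∠ = arctan(2620/858) ≈ 71.87°
|L| = 20 · 2637.7 / 1.9354e+10 ≈ 2.7257e-06
Gain = 20 log₁₀(2.7257e-06) ≈ -111.29 dB

-111.3 dB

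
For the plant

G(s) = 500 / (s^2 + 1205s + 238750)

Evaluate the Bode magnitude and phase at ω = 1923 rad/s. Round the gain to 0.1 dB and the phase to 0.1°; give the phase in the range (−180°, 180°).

-78.4 dB, -146.2°

Substitute s = j1923:
Numerator: 500 = 500 + j0
Denominator: (j1923)^2 + 1205(j1923) + 238750 = -3459179 + j2317215
|N| = √(500² + 0²) ≈ 500, ∠N ≈ 0.00°
|D| = √(3459179² + 2317215²) ≈ 4.1636e+06, ∠D ≈ 146.18°
|G| = 500 / 4.1636e+06 ≈ 0.00012009
Gain = 20 log₁₀(0.00012009) ≈ -78.41 dB
∠G = 0.00° − 146.18° = -146.18°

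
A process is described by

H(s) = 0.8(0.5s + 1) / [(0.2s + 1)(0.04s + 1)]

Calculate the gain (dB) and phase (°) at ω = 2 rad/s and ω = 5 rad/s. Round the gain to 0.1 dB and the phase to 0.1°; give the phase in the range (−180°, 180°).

At ω = 2 rad/s:
zero (1 + j2·0.5) = 1 + j1 → |·| ≈ 1.4142, ∠ ≈ 45.00°
pole (1 + j2·0.2) = 1 + j0.4 → |·| ≈ 1.077, ∠ ≈ 21.80°
pole (1 + j2·0.04) = 1 + j0.08 → |·| ≈ 1.0032, ∠ ≈ 4.57°
|H| = 0.8 · 1.4142 / (1.077 · 1.0032) ≈ 1.0471
Gain = 20 log₁₀(1.0471) ≈ 0.40 dB
∠H = (45.00°) − (21.80° + 4.57°) = 18.63°

At ω = 5 rad/s:
zero (1 + j5·0.5) = 1 + j2.5 → |·| ≈ 2.6926, ∠ ≈ 68.20°
pole (1 + j5·0.2) = 1 + j1 → |·| ≈ 1.4142, ∠ ≈ 45.00°
pole (1 + j5·0.04) = 1 + j0.2 → |·| ≈ 1.0198, ∠ ≈ 11.31°
|H| = 0.8 · 2.6926 / (1.4142 · 1.0198) ≈ 1.4936
Gain = 20 log₁₀(1.4936) ≈ 3.48 dB
∠H = (68.20°) − (45.00° + 11.31°) = 11.89°

ω = 2: 0.4 dB, 18.6°; ω = 5: 3.5 dB, 11.9°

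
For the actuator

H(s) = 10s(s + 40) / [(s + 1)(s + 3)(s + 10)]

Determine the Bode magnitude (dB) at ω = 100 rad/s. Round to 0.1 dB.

-19.4 dB

At s = jω = j100:
zero (s+40): 40 + j100 → |·| = √(40²+100²) = √11600 ≈ 107.7, ∠ = arctan(100/40) ≈ 68.20°
zero at origin: s = j100 → |·| = 100, ∠ = 90.00°
pole (s+1): 1 + j100 → |·| = √(1²+100²) = √10001 ≈ 100, ∠ = arctan(100/1) ≈ 89.43°
pole (s+3): 3 + j100 → |·| = √(3²+100²) = √10009 ≈ 100.04, ∠ = arctan(100/3) ≈ 88.28°
pole (s+10): 10 + j100 → |·| = √(10²+100²) = √10100 ≈ 100.5, ∠ = arctan(100/10) ≈ 84.29°
|H| = 10 · 10770 / 1.0054e+06 ≈ 0.10712
Gain = 20 log₁₀(0.10712) ≈ -19.40 dB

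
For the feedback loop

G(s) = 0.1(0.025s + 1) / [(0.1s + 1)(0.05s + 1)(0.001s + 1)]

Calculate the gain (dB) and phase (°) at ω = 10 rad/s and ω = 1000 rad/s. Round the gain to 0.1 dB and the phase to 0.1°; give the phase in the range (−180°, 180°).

At ω = 10 rad/s:
zero (1 + j10·0.025) = 1 + j0.25 → |·| ≈ 1.0308, ∠ ≈ 14.04°
pole (1 + j10·0.1) = 1 + j1 → |·| ≈ 1.4142, ∠ ≈ 45.00°
pole (1 + j10·0.05) = 1 + j0.5 → |·| ≈ 1.118, ∠ ≈ 26.57°
pole (1 + j10·0.001) = 1 + j0.01 → |·| ≈ 1, ∠ ≈ 0.57°
|G| = 0.1 · 1.0308 / (1.4142 · 1.118 · 1) ≈ 0.065196
Gain = 20 log₁₀(0.065196) ≈ -23.72 dB
∠G = (14.04°) − (45.00° + 26.57° + 0.57°) = -58.10°

At ω = 1000 rad/s:
zero (1 + j1000·0.025) = 1 + j25 → |·| ≈ 25.02, ∠ ≈ 87.71°
pole (1 + j1000·0.1) = 1 + j100 → |·| ≈ 100, ∠ ≈ 89.43°
pole (1 + j1000·0.05) = 1 + j50 → |·| ≈ 50.01, ∠ ≈ 88.85°
pole (1 + j1000·0.001) = 1 + j1 → |·| ≈ 1.4142, ∠ ≈ 45.00°
|G| = 0.1 · 25.02 / (100 · 50.01 · 1.4142) ≈ 0.00035377
Gain = 20 log₁₀(0.00035377) ≈ -69.03 dB
∠G = (87.71°) − (89.43° + 88.85° + 45.00°) = -135.57°

ω = 10: -23.7 dB, -58.1°; ω = 1000: -69.0 dB, -135.6°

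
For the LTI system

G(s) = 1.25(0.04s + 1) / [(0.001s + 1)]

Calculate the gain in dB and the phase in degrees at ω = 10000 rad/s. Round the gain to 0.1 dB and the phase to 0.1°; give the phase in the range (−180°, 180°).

33.9 dB, 5.6°

At ω = 10000 rad/s:
zero (1 + j10000·0.04) = 1 + j400 → |·| ≈ 400, ∠ ≈ 89.86°
pole (1 + j10000·0.001) = 1 + j10 → |·| ≈ 10.05, ∠ ≈ 84.29°
|G| = 1.25 · 400 / (10.05) ≈ 49.751
Gain = 20 log₁₀(49.751) ≈ 33.94 dB
∠G = (89.86°) − (84.29°) = 5.57°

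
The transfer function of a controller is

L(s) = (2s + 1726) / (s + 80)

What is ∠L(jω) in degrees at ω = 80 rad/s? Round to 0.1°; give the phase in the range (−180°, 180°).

Substitute s = j80:
Numerator: 2(j80) + 1726 = 1726 + j160
Denominator: (j80) + 80 = 80 + j80
|N| = √(1726² + 160²) ≈ 1733.4, ∠N ≈ 5.30°
|D| = √(80² + 80²) ≈ 113.14, ∠D ≈ 45.00°
∠L = 5.30° − 45.00° = -39.70°

-39.7°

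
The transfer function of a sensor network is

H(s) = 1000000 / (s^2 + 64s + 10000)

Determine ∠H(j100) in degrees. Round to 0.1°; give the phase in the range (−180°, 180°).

-90.0°

At s = jω = j100:
quadratic: (j100)² + 64·j100 + 10000 = 0 + j6400 → |·| ≈ 6400, ∠ ≈ 90.00°
∠H = 0.00° − 90.00° = -90.00°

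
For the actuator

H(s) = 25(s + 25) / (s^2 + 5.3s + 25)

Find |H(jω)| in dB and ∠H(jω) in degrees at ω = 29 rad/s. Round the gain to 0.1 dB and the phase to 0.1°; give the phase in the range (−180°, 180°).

1.2 dB, -120.1°

At s = jω = j29:
zero (s+25): 25 + j29 → |·| = √(25²+29²) = √1466 ≈ 38.288, ∠ = arctan(29/25) ≈ 49.24°
quadratic: (j29)² + 5.3·j29 + 25 = -816 + j153.7 → |·| ≈ 830.35, ∠ ≈ 169.33°
|H| = 25 · 38.288 / 830.35 ≈ 1.1528
Gain = 20 log₁₀(1.1528) ≈ 1.24 dB
∠H = 49.24° − 169.33° = -120.09°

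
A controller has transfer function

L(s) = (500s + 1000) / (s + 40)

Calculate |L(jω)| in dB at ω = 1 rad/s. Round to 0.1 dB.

28.9 dB

Substitute s = j1:
Numerator: 500(j1) + 1000 = 1000 + j500
Denominator: (j1) + 40 = 40 + j1
|N| = √(1000² + 500²) ≈ 1118, ∠N ≈ 26.57°
|D| = √(40² + 1²) ≈ 40.012, ∠D ≈ 1.43°
|L| = 1118 / 40.012 ≈ 27.942
Gain = 20 log₁₀(27.942) ≈ 28.93 dB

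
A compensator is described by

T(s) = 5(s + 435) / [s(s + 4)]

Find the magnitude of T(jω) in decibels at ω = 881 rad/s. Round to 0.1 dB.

-44.0 dB

At s = jω = j881:
zero (s+435): 435 + j881 → |·| = √(435²+881²) = √965386 ≈ 982.54, ∠ = arctan(881/435) ≈ 63.72°
pole (s+4): 4 + j881 → |·| = √(4²+881²) = √776177 ≈ 881.01, ∠ = arctan(881/4) ≈ 89.74°
pole at origin: |s| = 881, ∠ = 90.00° (in denominator)
|T| = 5 · 982.54 / 7.7617e+05 ≈ 0.0063294
Gain = 20 log₁₀(0.0063294) ≈ -43.97 dB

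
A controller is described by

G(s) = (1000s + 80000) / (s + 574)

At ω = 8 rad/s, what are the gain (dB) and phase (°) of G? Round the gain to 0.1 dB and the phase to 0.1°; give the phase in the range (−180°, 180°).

Substitute s = j8:
Numerator: 1000(j8) + 80000 = 80000 + j8000
Denominator: (j8) + 574 = 574 + j8
|N| = √(80000² + 8000²) ≈ 80399, ∠N ≈ 5.71°
|D| = √(574² + 8²) ≈ 574.06, ∠D ≈ 0.80°
|G| = 80399 / 574.06 ≈ 140.05
Gain = 20 log₁₀(140.05) ≈ 42.93 dB
∠G = 5.71° − 0.80° = 4.91°

42.9 dB, 4.9°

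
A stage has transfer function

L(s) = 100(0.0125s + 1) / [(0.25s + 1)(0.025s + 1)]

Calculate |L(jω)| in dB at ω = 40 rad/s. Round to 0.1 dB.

17.9 dB

At ω = 40 rad/s:
zero (1 + j40·0.0125) = 1 + j0.5 → |·| ≈ 1.118, ∠ ≈ 26.57°
pole (1 + j40·0.25) = 1 + j10 → |·| ≈ 10.05, ∠ ≈ 84.29°
pole (1 + j40·0.025) = 1 + j1 → |·| ≈ 1.4142, ∠ ≈ 45.00°
|L| = 100 · 1.118 / (10.05 · 1.4142) ≈ 7.8662
Gain = 20 log₁₀(7.8662) ≈ 17.92 dB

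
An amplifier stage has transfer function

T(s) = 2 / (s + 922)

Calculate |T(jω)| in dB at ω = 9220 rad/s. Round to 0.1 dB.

Substitute s = j9220:
Numerator: 2 = 2 + j0
Denominator: (j9220) + 922 = 922 + j9220
|N| = √(2² + 0²) ≈ 2, ∠N ≈ 0.00°
|D| = √(922² + 9220²) ≈ 9266, ∠D ≈ 84.29°
|T| = 2 / 9266 ≈ 0.00021584
Gain = 20 log₁₀(0.00021584) ≈ -73.32 dB

-73.3 dB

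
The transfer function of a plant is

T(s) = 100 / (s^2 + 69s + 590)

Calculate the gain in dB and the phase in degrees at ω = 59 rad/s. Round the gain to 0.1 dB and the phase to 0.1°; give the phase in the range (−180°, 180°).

Substitute s = j59:
Numerator: 100 = 100 + j0
Denominator: (j59)^2 + 69(j59) + 590 = -2891 + j4071
|N| = √(100² + 0²) ≈ 100, ∠N ≈ 0.00°
|D| = √(2891² + 4071²) ≈ 4993.1, ∠D ≈ 125.38°
|T| = 100 / 4993.1 ≈ 0.020028
Gain = 20 log₁₀(0.020028) ≈ -33.97 dB
∠T = 0.00° − 125.38° = -125.38°

-34.0 dB, -125.4°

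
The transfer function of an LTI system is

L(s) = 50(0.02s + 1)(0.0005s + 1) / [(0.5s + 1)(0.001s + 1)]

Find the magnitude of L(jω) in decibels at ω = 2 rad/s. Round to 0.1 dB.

At ω = 2 rad/s:
zero (1 + j2·0.02) = 1 + j0.04 → |·| ≈ 1.0008, ∠ ≈ 2.29°
zero (1 + j2·0.0005) = 1 + j0.001 → |·| ≈ 1, ∠ ≈ 0.06°
pole (1 + j2·0.5) = 1 + j1 → |·| ≈ 1.4142, ∠ ≈ 45.00°
pole (1 + j2·0.001) = 1 + j0.002 → |·| ≈ 1, ∠ ≈ 0.11°
|L| = 50 · 1.0008 · 1 / (1.4142 · 1) ≈ 35.384
Gain = 20 log₁₀(35.384) ≈ 30.98 dB

31.0 dB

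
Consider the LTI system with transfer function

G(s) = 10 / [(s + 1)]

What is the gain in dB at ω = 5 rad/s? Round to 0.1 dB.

At ω = 5 rad/s:
pole (1 + j5·1) = 1 + j5 → |·| ≈ 5.099, ∠ ≈ 78.69°
|G| = 10 · 1 / (5.099) ≈ 1.9612
Gain = 20 log₁₀(1.9612) ≈ 5.85 dB

5.9 dB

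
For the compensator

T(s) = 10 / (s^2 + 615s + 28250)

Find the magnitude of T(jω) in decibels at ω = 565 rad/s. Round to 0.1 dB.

Substitute s = j565:
Numerator: 10 = 10 + j0
Denominator: (j565)^2 + 615(j565) + 28250 = -290975 + j347475
|N| = √(10² + 0²) ≈ 10, ∠N ≈ 0.00°
|D| = √(290975² + 347475²) ≈ 4.5322e+05, ∠D ≈ 129.94°
|T| = 10 / 4.5322e+05 ≈ 2.2064e-05
Gain = 20 log₁₀(2.2064e-05) ≈ -93.13 dB

-93.1 dB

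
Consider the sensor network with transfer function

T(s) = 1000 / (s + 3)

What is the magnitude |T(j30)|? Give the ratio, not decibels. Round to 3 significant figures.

33.2

At s = jω = j30:
pole (s+3): 3 + j30 → |·| = √(3²+30²) = √909 ≈ 30.15, ∠ = arctan(30/3) ≈ 84.29°
|T| = 1000 / 30.15 ≈ 33.167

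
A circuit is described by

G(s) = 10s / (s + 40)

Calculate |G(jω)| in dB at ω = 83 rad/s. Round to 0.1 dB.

19.1 dB

At s = jω = j83:
zero at origin: s = j83 → |·| = 83, ∠ = 90.00°
pole (s+40): 40 + j83 → |·| = √(40²+83²) = √8489 ≈ 92.136, ∠ = arctan(83/40) ≈ 64.27°
|G| = 10 · 83 / 92.136 ≈ 9.0084
Gain = 20 log₁₀(9.0084) ≈ 19.09 dB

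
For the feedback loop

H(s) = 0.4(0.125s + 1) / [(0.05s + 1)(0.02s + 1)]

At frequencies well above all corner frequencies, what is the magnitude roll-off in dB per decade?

Each pole contributes −20 dB/decade at high frequency; each zero contributes +20 dB/decade.
Net: 1 zero(s) − 2 pole(s) → -20 dB/decade.

-20 dB/decade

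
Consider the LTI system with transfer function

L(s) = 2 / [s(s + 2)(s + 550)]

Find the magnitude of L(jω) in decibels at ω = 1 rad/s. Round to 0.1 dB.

-55.8 dB

At s = jω = j1:
pole (s+2): 2 + j1 → |·| = √(2²+1²) = √5 ≈ 2.2361, ∠ = arctan(1/2) ≈ 26.57°
pole (s+550): 550 + j1 → |·| = √(550²+1²) = √302501 ≈ 550, ∠ = arctan(1/550) ≈ 0.10°
pole at origin: |s| = 1, ∠ = 90.00° (in denominator)
|L| = 2 / 1229.9 ≈ 0.0016261
Gain = 20 log₁₀(0.0016261) ≈ -55.78 dB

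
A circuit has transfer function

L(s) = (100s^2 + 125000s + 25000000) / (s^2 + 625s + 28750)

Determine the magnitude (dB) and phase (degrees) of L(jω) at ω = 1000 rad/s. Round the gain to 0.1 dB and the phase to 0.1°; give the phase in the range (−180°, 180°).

Substitute s = j1000:
Numerator: 100(j1000)^2 + 125000(j1000) + 25000000 = -75000000 + j125000000
Denominator: (j1000)^2 + 625(j1000) + 28750 = -971250 + j625000
|N| = √(75000000² + 125000000²) ≈ 1.4577e+08, ∠N ≈ 120.96°
|D| = √(971250² + 625000²) ≈ 1.155e+06, ∠D ≈ 147.24°
|L| = 1.4577e+08 / 1.155e+06 ≈ 126.21
Gain = 20 log₁₀(126.21) ≈ 42.02 dB
∠L = 120.96° − 147.24° = -26.28°

42.0 dB, -26.3°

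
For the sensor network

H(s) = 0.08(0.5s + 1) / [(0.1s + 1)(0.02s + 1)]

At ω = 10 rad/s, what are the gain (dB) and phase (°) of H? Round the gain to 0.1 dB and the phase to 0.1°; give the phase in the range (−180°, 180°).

At ω = 10 rad/s:
zero (1 + j10·0.5) = 1 + j5 → |·| ≈ 5.099, ∠ ≈ 78.69°
pole (1 + j10·0.1) = 1 + j1 → |·| ≈ 1.4142, ∠ ≈ 45.00°
pole (1 + j10·0.02) = 1 + j0.2 → |·| ≈ 1.0198, ∠ ≈ 11.31°
|H| = 0.08 · 5.099 / (1.4142 · 1.0198) ≈ 0.28285
Gain = 20 log₁₀(0.28285) ≈ -10.97 dB
∠H = (78.69°) − (45.00° + 11.31°) = 22.38°

-11.0 dB, 22.4°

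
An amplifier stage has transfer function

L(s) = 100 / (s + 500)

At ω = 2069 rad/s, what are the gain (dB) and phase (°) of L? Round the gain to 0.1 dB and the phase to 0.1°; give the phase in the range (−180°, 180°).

-26.6 dB, -76.4°

At s = jω = j2069:
pole (s+500): 500 + j2069 → |·| = √(500²+2069²) = √4530761 ≈ 2128.6, ∠ = arctan(2069/500) ≈ 76.41°
|L| = 100 / 2128.6 ≈ 0.046979
Gain = 20 log₁₀(0.046979) ≈ -26.56 dB
∠L = 0.00° − 76.41° = -76.41°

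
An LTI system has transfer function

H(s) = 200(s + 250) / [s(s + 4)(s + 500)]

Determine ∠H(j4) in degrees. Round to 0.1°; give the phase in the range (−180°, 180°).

At s = jω = j4:
zero (s+250): 250 + j4 → |·| = √(250²+4²) = √62516 ≈ 250.03, ∠ = arctan(4/250) ≈ 0.92°
pole (s+4): 4 + j4 → |·| = √(4²+4²) = √32 ≈ 5.6569, ∠ = arctan(4/4) ≈ 45.00°
pole (s+500): 500 + j4 → |·| = √(500²+4²) = √250016 ≈ 500.02, ∠ = arctan(4/500) ≈ 0.46°
pole at origin: |s| = 4, ∠ = 90.00° (in denominator)
∠H = 0.92° − 135.46° = -134.54°

-134.5°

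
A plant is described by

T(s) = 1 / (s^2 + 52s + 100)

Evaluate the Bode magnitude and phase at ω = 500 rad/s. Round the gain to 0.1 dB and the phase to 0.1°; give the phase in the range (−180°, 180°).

-108.0 dB, -174.1°

Substitute s = j500:
Numerator: 1 = 1 + j0
Denominator: (j500)^2 + 52(j500) + 100 = -249900 + j26000
|N| = √(1² + 0²) ≈ 1, ∠N ≈ 0.00°
|D| = √(249900² + 26000²) ≈ 2.5125e+05, ∠D ≈ 174.06°
|T| = 1 / 2.5125e+05 ≈ 3.9801e-06
Gain = 20 log₁₀(3.9801e-06) ≈ -108.00 dB
∠T = 0.00° − 174.06° = -174.06°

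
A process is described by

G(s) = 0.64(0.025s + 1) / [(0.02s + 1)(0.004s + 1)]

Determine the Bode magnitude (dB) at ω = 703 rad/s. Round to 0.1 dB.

At ω = 703 rad/s:
zero (1 + j703·0.025) = 1 + j17.575 → |·| ≈ 17.603, ∠ ≈ 86.74°
pole (1 + j703·0.02) = 1 + j14.06 → |·| ≈ 14.096, ∠ ≈ 85.93°
pole (1 + j703·0.004) = 1 + j2.812 → |·| ≈ 2.9845, ∠ ≈ 70.42°
|G| = 0.64 · 17.603 / (14.096 · 2.9845) ≈ 0.26779
Gain = 20 log₁₀(0.26779) ≈ -11.44 dB

-11.4 dB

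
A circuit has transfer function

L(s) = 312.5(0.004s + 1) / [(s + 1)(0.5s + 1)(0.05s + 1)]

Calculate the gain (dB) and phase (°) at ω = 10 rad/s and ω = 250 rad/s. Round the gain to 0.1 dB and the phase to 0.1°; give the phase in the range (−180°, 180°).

ω = 10: 14.7 dB, 172.7°; ω = 250: -59.0 dB, 140.3°

At ω = 10 rad/s:
zero (1 + j10·0.004) = 1 + j0.04 → |·| ≈ 1.0008, ∠ ≈ 2.29°
pole (1 + j10·1) = 1 + j10 → |·| ≈ 10.05, ∠ ≈ 84.29°
pole (1 + j10·0.5) = 1 + j5 → |·| ≈ 5.099, ∠ ≈ 78.69°
pole (1 + j10·0.05) = 1 + j0.5 → |·| ≈ 1.118, ∠ ≈ 26.57°
|L| = 312.5 · 1.0008 / (10.05 · 5.099 · 1.118) ≈ 5.4589
Gain = 20 log₁₀(5.4589) ≈ 14.74 dB
∠L = (2.29°) − (84.29° + 78.69° + 26.57°) = -187.26° ≡ 172.74° (principal value)

At ω = 250 rad/s:
zero (1 + j250·0.004) = 1 + j1 → |·| ≈ 1.4142, ∠ ≈ 45.00°
pole (1 + j250·1) = 1 + j250 → |·| ≈ 250, ∠ ≈ 89.77°
pole (1 + j250·0.5) = 1 + j125 → |·| ≈ 125, ∠ ≈ 89.54°
pole (1 + j250·0.05) = 1 + j12.5 → |·| ≈ 12.54, ∠ ≈ 85.43°
|L| = 312.5 · 1.4142 / (250 · 125 · 12.54) ≈ 0.0011278
Gain = 20 log₁₀(0.0011278) ≈ -58.96 dB
∠L = (45.00°) − (89.77° + 89.54° + 85.43°) = -219.74° ≡ 140.26° (principal value)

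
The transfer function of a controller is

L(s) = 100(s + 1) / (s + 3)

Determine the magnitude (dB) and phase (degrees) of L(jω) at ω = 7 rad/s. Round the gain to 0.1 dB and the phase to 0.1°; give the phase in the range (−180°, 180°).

39.4 dB, 15.1°

At s = jω = j7:
zero (s+1): 1 + j7 → |·| = √(1²+7²) = √50 ≈ 7.0711, ∠ = arctan(7/1) ≈ 81.87°
pole (s+3): 3 + j7 → |·| = √(3²+7²) = √58 ≈ 7.6158, ∠ = arctan(7/3) ≈ 66.80°
|L| = 100 · 7.0711 / 7.6158 ≈ 92.848
Gain = 20 log₁₀(92.848) ≈ 39.36 dB
∠L = 81.87° − 66.80° = 15.07°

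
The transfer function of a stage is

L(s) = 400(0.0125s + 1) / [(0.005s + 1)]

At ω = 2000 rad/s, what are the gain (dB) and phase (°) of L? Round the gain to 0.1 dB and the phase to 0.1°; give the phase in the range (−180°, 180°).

60.0 dB, 3.4°

At ω = 2000 rad/s:
zero (1 + j2000·0.0125) = 1 + j25 → |·| ≈ 25.02, ∠ ≈ 87.71°
pole (1 + j2000·0.005) = 1 + j10 → |·| ≈ 10.05, ∠ ≈ 84.29°
|L| = 400 · 25.02 / (10.05) ≈ 995.82
Gain = 20 log₁₀(995.82) ≈ 59.96 dB
∠L = (87.71°) − (84.29°) = 3.42°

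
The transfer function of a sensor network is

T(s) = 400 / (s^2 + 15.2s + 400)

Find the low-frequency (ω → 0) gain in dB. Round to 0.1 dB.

0.0 dB

T(0) = 400 / 400 = 1
20 log₁₀(1) ≈ 0.00 dB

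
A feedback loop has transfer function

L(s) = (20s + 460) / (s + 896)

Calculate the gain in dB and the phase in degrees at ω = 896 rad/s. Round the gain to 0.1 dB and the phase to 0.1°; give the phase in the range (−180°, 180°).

23.0 dB, 43.5°

Substitute s = j896:
Numerator: 20(j896) + 460 = 460 + j17920
Denominator: (j896) + 896 = 896 + j896
|N| = √(460² + 17920²) ≈ 17926, ∠N ≈ 88.53°
|D| = √(896² + 896²) ≈ 1267.1, ∠D ≈ 45.00°
|L| = 17926 / 1267.1 ≈ 14.147
Gain = 20 log₁₀(14.147) ≈ 23.01 dB
∠L = 88.53° − 45.00° = 43.53°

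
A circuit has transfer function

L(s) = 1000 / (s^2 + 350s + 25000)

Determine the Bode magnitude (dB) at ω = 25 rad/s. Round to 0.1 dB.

Substitute s = j25:
Numerator: 1000 = 1000 + j0
Denominator: (j25)^2 + 350(j25) + 25000 = 24375 + j8750
|N| = √(1000² + 0²) ≈ 1000, ∠N ≈ 0.00°
|D| = √(24375² + 8750²) ≈ 25898, ∠D ≈ 19.75°
|L| = 1000 / 25898 ≈ 0.038613
Gain = 20 log₁₀(0.038613) ≈ -28.27 dB

-28.3 dB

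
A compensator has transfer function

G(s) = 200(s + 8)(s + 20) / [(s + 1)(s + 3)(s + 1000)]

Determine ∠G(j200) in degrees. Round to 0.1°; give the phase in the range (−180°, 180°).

At s = jω = j200:
zero (s+8): 8 + j200 → |·| = √(8²+200²) = √40064 ≈ 200.16, ∠ = arctan(200/8) ≈ 87.71°
zero (s+20): 20 + j200 → |·| = √(20²+200²) = √40400 ≈ 201, ∠ = arctan(200/20) ≈ 84.29°
pole (s+1): 1 + j200 → |·| = √(1²+200²) = √40001 ≈ 200, ∠ = arctan(200/1) ≈ 89.71°
pole (s+3): 3 + j200 → |·| = √(3²+200²) = √40009 ≈ 200.02, ∠ = arctan(200/3) ≈ 89.14°
pole (s+1000): 1000 + j200 → |·| = √(1000²+200²) = √1040000 ≈ 1019.8, ∠ = arctan(200/1000) ≈ 11.31°
∠G = 172.00° − 190.16° = -18.16°

-18.2°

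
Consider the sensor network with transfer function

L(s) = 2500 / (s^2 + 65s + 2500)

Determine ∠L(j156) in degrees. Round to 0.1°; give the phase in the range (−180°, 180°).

At s = jω = j156:
quadratic: (j156)² + 65·j156 + 2500 = -21836 + j10140 → |·| ≈ 24076, ∠ ≈ 155.09°
∠L = 0.00° − 155.09° = -155.09°

-155.1°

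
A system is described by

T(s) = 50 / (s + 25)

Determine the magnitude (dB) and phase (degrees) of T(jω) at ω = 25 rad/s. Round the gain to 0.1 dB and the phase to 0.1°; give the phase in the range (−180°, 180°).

At s = jω = j25:
pole (s+25): 25 + j25 → |·| = √(25²+25²) = √1250 ≈ 35.355, ∠ = arctan(25/25) ≈ 45.00°
|T| = 50 / 35.355 ≈ 1.4142
Gain = 20 log₁₀(1.4142) ≈ 3.01 dB
∠T = 0.00° − 45.00° = -45.00°

3.0 dB, -45.0°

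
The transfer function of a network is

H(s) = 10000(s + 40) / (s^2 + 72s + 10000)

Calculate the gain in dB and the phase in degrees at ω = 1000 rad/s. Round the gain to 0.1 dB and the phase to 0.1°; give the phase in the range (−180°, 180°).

At s = jω = j1000:
zero (s+40): 40 + j1000 → |·| = √(40²+1000²) = √1001600 ≈ 1000.8, ∠ = arctan(1000/40) ≈ 87.71°
quadratic: (j1000)² + 72·j1000 + 10000 = -990000 + j72000 → |·| ≈ 9.9261e+05, ∠ ≈ 175.84°
|H| = 10000 · 1000.8 / 9.9261e+05 ≈ 10.083
Gain = 20 log₁₀(10.083) ≈ 20.07 dB
∠H = 87.71° − 175.84° = -88.13°

20.1 dB, -88.1°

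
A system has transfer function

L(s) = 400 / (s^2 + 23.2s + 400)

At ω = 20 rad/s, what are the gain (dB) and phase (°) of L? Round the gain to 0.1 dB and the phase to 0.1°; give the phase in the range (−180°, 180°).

-1.3 dB, -90.0°

At s = jω = j20:
quadratic: (j20)² + 23.2·j20 + 400 = 0 + j464 → |·| ≈ 464, ∠ ≈ 90.00°
|L| = 400 / 464 ≈ 0.86207
Gain = 20 log₁₀(0.86207) ≈ -1.29 dB
∠L = 0.00° − 90.00° = -90.00°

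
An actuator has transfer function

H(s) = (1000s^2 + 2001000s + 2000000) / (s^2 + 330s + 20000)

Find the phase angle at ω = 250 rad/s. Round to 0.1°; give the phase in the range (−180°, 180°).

Substitute s = j250:
Numerator: 1000(j250)^2 + 2001000(j250) + 2000000 = -60500000 + j500250000
Denominator: (j250)^2 + 330(j250) + 20000 = -42500 + j82500
|N| = √(60500000² + 500250000²) ≈ 5.039e+08, ∠N ≈ 96.90°
|D| = √(42500² + 82500²) ≈ 92804, ∠D ≈ 117.26°
∠H = 96.90° − 117.26° = -20.36°

-20.4°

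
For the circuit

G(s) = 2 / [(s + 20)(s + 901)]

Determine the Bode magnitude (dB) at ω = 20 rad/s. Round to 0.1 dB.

-82.1 dB

At s = jω = j20:
pole (s+20): 20 + j20 → |·| = √(20²+20²) = √800 ≈ 28.284, ∠ = arctan(20/20) ≈ 45.00°
pole (s+901): 901 + j20 → |·| = √(901²+20²) = √812201 ≈ 901.22, ∠ = arctan(20/901) ≈ 1.27°
|G| = 2 / 25490 ≈ 7.8462e-05
Gain = 20 log₁₀(7.8462e-05) ≈ -82.11 dB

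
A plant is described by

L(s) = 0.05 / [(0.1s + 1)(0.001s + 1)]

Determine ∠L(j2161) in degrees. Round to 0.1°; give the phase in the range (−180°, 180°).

At ω = 2161 rad/s:
pole (1 + j2161·0.1) = 1 + j216.1 → |·| ≈ 216.1, ∠ ≈ 89.73°
pole (1 + j2161·0.001) = 1 + j2.161 → |·| ≈ 2.3812, ∠ ≈ 65.17°
∠L = (0°) − (89.73° + 65.17°) = -154.90°

-154.9°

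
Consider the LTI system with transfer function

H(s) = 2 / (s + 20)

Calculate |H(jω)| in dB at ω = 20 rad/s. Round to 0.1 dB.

Substitute s = j20:
Numerator: 2 = 2 + j0
Denominator: (j20) + 20 = 20 + j20
|N| = √(2² + 0²) ≈ 2, ∠N ≈ 0.00°
|D| = √(20² + 20²) ≈ 28.284, ∠D ≈ 45.00°
|H| = 2 / 28.284 ≈ 0.070711
Gain = 20 log₁₀(0.070711) ≈ -23.01 dB

-23.0 dB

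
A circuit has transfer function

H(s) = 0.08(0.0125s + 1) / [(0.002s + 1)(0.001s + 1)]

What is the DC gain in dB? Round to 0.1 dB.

-21.9 dB

H(0) = 0.08 · 1 / 1 = 0.08
20 log₁₀(0.08) ≈ -21.94 dB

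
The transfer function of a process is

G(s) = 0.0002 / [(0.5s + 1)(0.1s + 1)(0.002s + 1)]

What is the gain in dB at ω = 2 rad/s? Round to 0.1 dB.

-77.2 dB

At ω = 2 rad/s:
pole (1 + j2·0.5) = 1 + j1 → |·| ≈ 1.4142, ∠ ≈ 45.00°
pole (1 + j2·0.1) = 1 + j0.2 → |·| ≈ 1.0198, ∠ ≈ 11.31°
pole (1 + j2·0.002) = 1 + j0.004 → |·| ≈ 1, ∠ ≈ 0.23°
|G| = 0.0002 · 1 / (1.4142 · 1.0198 · 1) ≈ 0.00013868
Gain = 20 log₁₀(0.00013868) ≈ -77.16 dB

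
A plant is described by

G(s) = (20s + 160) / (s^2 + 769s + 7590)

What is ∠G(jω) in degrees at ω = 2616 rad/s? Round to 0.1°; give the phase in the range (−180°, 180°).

Substitute s = j2616:
Numerator: 20(j2616) + 160 = 160 + j52320
Denominator: (j2616)^2 + 769(j2616) + 7590 = -6835866 + j2011704
|N| = √(160² + 52320²) ≈ 52320, ∠N ≈ 89.82°
|D| = √(6835866² + 2011704²) ≈ 7.1257e+06, ∠D ≈ 163.60°
∠G = 89.82° − 163.60° = -73.78°

-73.8°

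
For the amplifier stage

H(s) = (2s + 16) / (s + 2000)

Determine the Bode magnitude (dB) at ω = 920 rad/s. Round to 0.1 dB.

-1.6 dB

Substitute s = j920:
Numerator: 2(j920) + 16 = 16 + j1840
Denominator: (j920) + 2000 = 2000 + j920
|N| = √(16² + 1840²) ≈ 1840.1, ∠N ≈ 89.50°
|D| = √(2000² + 920²) ≈ 2201.5, ∠D ≈ 24.70°
|H| = 1840.1 / 2201.5 ≈ 0.83584
Gain = 20 log₁₀(0.83584) ≈ -1.56 dB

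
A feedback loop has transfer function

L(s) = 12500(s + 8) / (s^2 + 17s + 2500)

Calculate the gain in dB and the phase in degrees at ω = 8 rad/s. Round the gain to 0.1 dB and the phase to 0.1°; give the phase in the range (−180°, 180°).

At s = jω = j8:
zero (s+8): 8 + j8 → |·| = √(8²+8²) = √128 ≈ 11.314, ∠ = arctan(8/8) ≈ 45.00°
quadratic: (j8)² + 17·j8 + 2500 = 2436 + j136 → |·| ≈ 2439.8, ∠ ≈ 3.20°
|L| = 12500 · 11.314 / 2439.8 ≈ 57.966
Gain = 20 log₁₀(57.966) ≈ 35.26 dB
∠L = 45.00° − 3.20° = 41.80°

35.3 dB, 41.8°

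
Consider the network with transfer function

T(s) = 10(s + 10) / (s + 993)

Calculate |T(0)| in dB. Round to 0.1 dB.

T(0) = 10·10 / (993) ≈ 0.1007
20 log₁₀(0.1007) ≈ -19.94 dB

-19.9 dB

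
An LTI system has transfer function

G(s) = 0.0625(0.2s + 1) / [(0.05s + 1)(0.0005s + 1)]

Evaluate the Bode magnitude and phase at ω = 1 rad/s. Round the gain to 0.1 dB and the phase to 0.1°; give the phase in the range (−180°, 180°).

At ω = 1 rad/s:
zero (1 + j1·0.2) = 1 + j0.2 → |·| ≈ 1.0198, ∠ ≈ 11.31°
pole (1 + j1·0.05) = 1 + j0.05 → |·| ≈ 1.0012, ∠ ≈ 2.86°
pole (1 + j1·0.0005) = 1 + j0.0005 → |·| ≈ 1, ∠ ≈ 0.03°
|G| = 0.0625 · 1.0198 / (1.0012 · 1) ≈ 0.063661
Gain = 20 log₁₀(0.063661) ≈ -23.92 dB
∠G = (11.31°) − (2.86° + 0.03°) = 8.42°

-23.9 dB, 8.4°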